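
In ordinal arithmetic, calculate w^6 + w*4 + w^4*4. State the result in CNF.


Ordinal addition (w^6 + w*4) + w^4*4:
alpha's leading term has exponent 6 > beta's exponent 4, so it survives.
alpha's tail term has exponent 1 < beta's exponent 4, so it is absorbed by beta.
In ordinal addition, any term followed by a strictly larger-exponent term is absorbed.
Result = w^6 + w^4*4

w^6 + w^4*4


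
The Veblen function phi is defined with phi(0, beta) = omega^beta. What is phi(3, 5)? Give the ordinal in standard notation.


phi(3, 5):
phi(3, beta) = eta_beta (the beta-th eta number, fixed point of zeta).
phi(3, 5) = eta_5

eta_5


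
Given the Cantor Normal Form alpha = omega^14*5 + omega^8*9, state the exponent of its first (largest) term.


CNF: omega^14*5 + omega^8*9
The leading term is omega^14*5, which has exponent 14.

14


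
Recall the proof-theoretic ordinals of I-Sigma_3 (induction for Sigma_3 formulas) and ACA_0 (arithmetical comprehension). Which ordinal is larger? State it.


Proof-theoretic ordinal of I-Sigma_3 (induction for Sigma_3 formulas): omega^(omega^(omega^omega))
Proof-theoretic ordinal of ACA_0 (arithmetical comprehension): epsilon_0
Comparing: omega^(omega^(omega^omega)) < epsilon_0.
The larger ordinal is epsilon_0 (from ACA_0 (arithmetical comprehension)).

epsilon_0


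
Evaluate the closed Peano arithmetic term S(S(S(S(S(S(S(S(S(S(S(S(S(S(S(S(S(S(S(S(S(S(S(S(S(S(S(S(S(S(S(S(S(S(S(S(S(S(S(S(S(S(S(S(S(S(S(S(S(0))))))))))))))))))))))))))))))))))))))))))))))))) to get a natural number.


Counting successors applied to 0:
49 applications of S to 0 = 49

49


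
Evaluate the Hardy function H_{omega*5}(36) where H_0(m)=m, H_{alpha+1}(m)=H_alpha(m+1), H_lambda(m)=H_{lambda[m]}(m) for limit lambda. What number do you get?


H_{omega*5}(36):
For the Hardy hierarchy, H_{omega*k}(n) = 2^k * n.
2^5 = 32.
32 * 36 = 1152

1152


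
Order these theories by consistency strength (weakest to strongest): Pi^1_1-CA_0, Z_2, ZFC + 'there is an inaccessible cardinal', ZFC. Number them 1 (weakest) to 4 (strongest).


Ordering by consistency strength:
1. Pi^1_1-CA_0
2. Z_2
3. ZFC
4. ZFC + 'there is an inaccessible cardinal'


Pi^1_1-CA_0=1, Z_2=2, ZFC + 'there is an inaccessible cardinal'=4, ZFC=3


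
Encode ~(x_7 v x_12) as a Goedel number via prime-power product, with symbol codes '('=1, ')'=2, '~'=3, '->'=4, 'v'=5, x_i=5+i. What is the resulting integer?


Formula: ~(x_7 v x_12)
Symbol codes: [3, 1, 12, 5, 17, 2]
Primes: [2, 3, 5, 7, 11, 13]
p_1^3 = 2^3 = 8
p_2^1 = 3^1 = 3
p_3^12 = 5^12 = 244140625
p_4^5 = 7^5 = 16807
p_5^17 = 11^17 = 505447028499293771
p_6^2 = 13^2 = 169
Product = 8412088752831501205982185546875000

8412088752831501205982185546875000


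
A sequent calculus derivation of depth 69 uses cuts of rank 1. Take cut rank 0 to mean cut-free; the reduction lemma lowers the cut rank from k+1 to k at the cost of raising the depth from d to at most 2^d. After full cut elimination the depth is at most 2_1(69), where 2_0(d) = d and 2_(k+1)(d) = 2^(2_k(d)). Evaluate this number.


Each rank reduction sends depth d to at most 2^d; cut rank r needs r reductions.
2_0(69) = 69
2_1(69) = 2^69 = 590295810358705651712
Cut-free depth bound = 590295810358705651712

590295810358705651712


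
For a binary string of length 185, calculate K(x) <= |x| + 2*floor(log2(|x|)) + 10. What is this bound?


floor(log2(185)) = 7
2 * 7 = 14
K(x) <= 185 + 14 + 10 = 209

209


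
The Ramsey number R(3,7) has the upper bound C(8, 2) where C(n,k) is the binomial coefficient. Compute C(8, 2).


R(3,7) <= C(3+7-2, 3-1) = C(8, 2)
C(8, 2) = 8! / (2! * 6!)
= 28

28


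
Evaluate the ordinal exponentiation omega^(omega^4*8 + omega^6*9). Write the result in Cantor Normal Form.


omega^(omega^4*8 + omega^6*9):
In ordinal addition a term is absorbed by a following term of strictly larger exponent: 4 < 6, so omega^4*8 + omega^6*9 = omega^6*9.
omega raised to a CNF ordinal is a single CNF term: Result = omega^(omega^6*9)

omega^(omega^6*9)


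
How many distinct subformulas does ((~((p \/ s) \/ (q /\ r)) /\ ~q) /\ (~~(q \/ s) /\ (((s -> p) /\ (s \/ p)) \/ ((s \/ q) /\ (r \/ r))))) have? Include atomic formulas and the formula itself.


Formula: ((~((p \/ s) \/ (q /\ r)) /\ ~q) /\ (~~(q \/ s) /\ (((s -> p) /\ (s \/ p)) \/ ((s \/ q) /\ (r \/ r)))))
Subformulas found:
  1. r
  2. q
  3. s
  4. p
  5. ~q
  6. (q /\ r)
  7. (s \/ p)
  8. (s -> p)
  9. (r \/ r)
  10. (s \/ q)
  11. (p \/ s)
  12. (q \/ s)
  13. ~(q \/ s)
  14. ~~(q \/ s)
  15. ((p \/ s) \/ (q /\ r))
  16. ((s -> p) /\ (s \/ p))
  17. ((s \/ q) /\ (r \/ r))
  18. ~((p \/ s) \/ (q /\ r))
  19. (~((p \/ s) \/ (q /\ r)) /\ ~q)
  20. (((s -> p) /\ (s \/ p)) \/ ((s \/ q) /\ (r \/ r)))
  21. (~~(q \/ s) /\ (((s -> p) /\ (s \/ p)) \/ ((s \/ q) /\ (r \/ r))))
  22. ((~((p \/ s) \/ (q /\ r)) /\ ~q) /\ (~~(q \/ s) /\ (((s -> p) /\ (s \/ p)) \/ ((s \/ q) /\ (r \/ r)))))
Total distinct subformulas = 22

22


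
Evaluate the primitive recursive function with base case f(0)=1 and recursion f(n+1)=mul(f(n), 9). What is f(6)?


f(0) = 1
f(1) = mul(f(0), 9) = mul(1, 9) = 9
f(2) = mul(f(1), 9) = mul(9, 9) = 81
f(3) = mul(f(2), 9) = mul(81, 9) = 729
f(4) = mul(f(3), 9) = mul(729, 9) = 6561
f(5) = mul(f(4), 9) = mul(6561, 9) = 59049
f(6) = mul(f(5), 9) = mul(59049, 9) = 531441


531441


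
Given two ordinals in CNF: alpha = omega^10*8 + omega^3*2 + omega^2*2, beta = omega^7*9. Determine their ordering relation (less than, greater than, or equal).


Compare term by term from highest exponent:
alpha = omega^10*8 + omega^3*2 + omega^2*2
beta = omega^7*9
Term 1: alpha has omega^10*8, beta has omega^7*9
Term 2: alpha has omega^3*2, beta has omega^0*0
Term 3: alpha has omega^2*2, beta has omega^0*0
Result: alpha > beta

alpha > beta


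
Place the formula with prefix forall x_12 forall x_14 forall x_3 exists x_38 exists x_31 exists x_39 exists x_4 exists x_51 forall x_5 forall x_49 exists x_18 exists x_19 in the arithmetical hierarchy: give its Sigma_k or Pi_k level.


Leading quantifier is forall, so the class is Pi.
Number of quantifier blocks = alternations + 1 = 3 + 1 = 4.
Classification: Pi_4

Pi_4


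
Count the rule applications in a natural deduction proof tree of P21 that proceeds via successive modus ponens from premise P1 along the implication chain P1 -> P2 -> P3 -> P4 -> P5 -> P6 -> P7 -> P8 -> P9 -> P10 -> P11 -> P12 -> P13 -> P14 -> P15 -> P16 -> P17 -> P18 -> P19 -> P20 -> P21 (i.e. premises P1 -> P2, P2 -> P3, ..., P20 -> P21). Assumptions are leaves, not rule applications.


We have a chain: P1 -> P2 -> P3 -> P4 -> P5 -> P6 -> P7 -> P8 -> P9 -> P10 -> P11 -> P12 -> P13 -> P14 -> P15 -> P16 -> P17 -> P18 -> P19 -> P20 -> P21.
Each modus ponens application produces the next variable.
The chain has 21 propositions, so 21-1 = 20 modus ponens steps.
Total inference nodes = 20

20


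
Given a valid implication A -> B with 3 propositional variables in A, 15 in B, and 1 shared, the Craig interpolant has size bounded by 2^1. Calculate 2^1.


Shared atoms = 1
Craig interpolant size bound = 2^1
= 2

2


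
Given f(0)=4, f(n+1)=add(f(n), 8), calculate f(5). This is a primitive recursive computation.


f(0) = 4
f(1) = add(f(0), 8) = add(4, 8) = 12
f(2) = add(f(1), 8) = add(12, 8) = 20
f(3) = add(f(2), 8) = add(20, 8) = 28
f(4) = add(f(3), 8) = add(28, 8) = 36
f(5) = add(f(4), 8) = add(36, 8) = 44


44


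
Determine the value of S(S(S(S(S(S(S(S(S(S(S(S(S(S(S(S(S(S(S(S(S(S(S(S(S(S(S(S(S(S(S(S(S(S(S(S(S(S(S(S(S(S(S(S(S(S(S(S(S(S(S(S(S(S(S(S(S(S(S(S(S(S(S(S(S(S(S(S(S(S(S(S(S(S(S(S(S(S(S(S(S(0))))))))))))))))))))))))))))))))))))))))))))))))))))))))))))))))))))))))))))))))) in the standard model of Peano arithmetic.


Counting successors applied to 0:
81 applications of S to 0 = 81

81


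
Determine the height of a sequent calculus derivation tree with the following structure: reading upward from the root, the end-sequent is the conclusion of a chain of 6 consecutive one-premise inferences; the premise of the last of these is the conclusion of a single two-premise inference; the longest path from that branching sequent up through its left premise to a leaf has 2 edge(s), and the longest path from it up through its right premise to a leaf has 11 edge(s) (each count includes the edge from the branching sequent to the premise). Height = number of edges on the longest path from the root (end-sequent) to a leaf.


Longest path through the left premise: 2 edges (measured from the branching sequent)
Longest path through the right premise: 11 edges
Height of the subtree rooted at the branching sequent: max(2, 11) = 11
The branching sequent sits 6 edges above the root (the chain of one-premise inferences), so height = 11 + 6 = 17

17


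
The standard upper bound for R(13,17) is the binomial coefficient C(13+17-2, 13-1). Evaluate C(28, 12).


R(13,17) <= C(13+17-2, 13-1) = C(28, 12)
C(28, 12) = 28! / (12! * 16!)
= 30421755

30421755


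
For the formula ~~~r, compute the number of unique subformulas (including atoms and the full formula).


Formula: ~~~r
Subformulas found:
  1. r
  2. ~r
  3. ~~r
  4. ~~~r
Total distinct subformulas = 4

4


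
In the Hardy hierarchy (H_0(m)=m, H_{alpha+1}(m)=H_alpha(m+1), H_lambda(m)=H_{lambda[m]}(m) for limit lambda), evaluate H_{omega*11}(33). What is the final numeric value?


H_{omega*11}(33):
For the Hardy hierarchy, H_{omega*k}(n) = 2^k * n.
2^11 = 2048.
2048 * 33 = 67584

67584


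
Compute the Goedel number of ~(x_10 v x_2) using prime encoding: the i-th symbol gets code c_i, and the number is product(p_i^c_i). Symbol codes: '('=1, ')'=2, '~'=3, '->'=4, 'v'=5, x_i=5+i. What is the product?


Formula: ~(x_10 v x_2)
Symbol codes: [3, 1, 15, 5, 7, 2]
Primes: [2, 3, 5, 7, 11, 13]
p_1^3 = 2^3 = 8
p_2^1 = 3^1 = 3
p_3^15 = 5^15 = 30517578125
p_4^5 = 7^5 = 16807
p_5^7 = 11^7 = 19487171
p_6^2 = 13^2 = 169
Product = 40540304609247802734375000

40540304609247802734375000


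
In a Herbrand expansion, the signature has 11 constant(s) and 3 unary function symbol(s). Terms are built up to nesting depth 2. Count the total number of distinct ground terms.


Herbrand terms by depth:
Depth 0: 11 constants
Depth 1: 33 new terms (running total: 44)
Depth 2: 99 new terms (running total: 143)
Total distinct ground terms = 143

143


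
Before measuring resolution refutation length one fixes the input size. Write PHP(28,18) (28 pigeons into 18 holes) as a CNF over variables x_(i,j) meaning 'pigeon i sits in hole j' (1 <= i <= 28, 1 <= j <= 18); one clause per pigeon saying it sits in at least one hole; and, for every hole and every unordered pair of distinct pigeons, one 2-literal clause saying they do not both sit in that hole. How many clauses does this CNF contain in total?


PHP(28,18): 28 pigeons, 18 holes, 28*18 = 504 variables.
- pigeon clauses: one per pigeon -> 28 clauses
- hole clauses: 18 holes * C(28,2) = 18 * 378 -> 6804 clauses
Total clauses = 28 + 6804 = 6832

6832


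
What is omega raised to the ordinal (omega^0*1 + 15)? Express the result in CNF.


omega^(omega^0*1 + 15):
omega^0 = 1, so the exponent is 1 + 15 = 16 (finite ordinal addition).
Result = omega^16, already a single CNF term.

omega^16


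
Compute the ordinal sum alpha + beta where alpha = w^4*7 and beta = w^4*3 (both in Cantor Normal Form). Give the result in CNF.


Ordinal addition w^4*7 + w^4*3:
Both terms have the same exponent 4.
w^e*c + w^e*d = w^e*(c+d).
Result = w^4*(7+3) = w^4*10

w^4*10


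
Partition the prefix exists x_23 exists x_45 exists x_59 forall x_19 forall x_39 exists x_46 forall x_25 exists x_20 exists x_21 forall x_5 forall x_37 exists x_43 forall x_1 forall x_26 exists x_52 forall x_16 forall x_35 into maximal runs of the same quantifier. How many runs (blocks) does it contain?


Alternations = 9.
Blocks = alternations + 1 = 10

10


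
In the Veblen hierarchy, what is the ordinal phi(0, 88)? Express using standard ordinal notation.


phi(0, 88):
phi(0, beta) = omega^beta by definition.
phi(0, 88) = omega^88

omega^88


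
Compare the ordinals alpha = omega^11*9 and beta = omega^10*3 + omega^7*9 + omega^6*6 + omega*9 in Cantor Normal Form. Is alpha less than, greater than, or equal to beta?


Compare term by term from highest exponent:
alpha = omega^11*9
beta = omega^10*3 + omega^7*9 + omega^6*6 + omega*9
Term 1: alpha has omega^11*9, beta has omega^10*3
Term 2: alpha has omega^0*0, beta has omega^7*9
Term 3: alpha has omega^0*0, beta has omega^6*6
Term 4: alpha has omega^0*0, beta has omega^1*9
Result: alpha > beta

alpha > beta


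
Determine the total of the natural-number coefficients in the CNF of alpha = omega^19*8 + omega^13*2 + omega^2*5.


CNF: omega^19*8 + omega^13*2 + omega^2*5
Coefficients: 8 + 2 + 5 = 15

15


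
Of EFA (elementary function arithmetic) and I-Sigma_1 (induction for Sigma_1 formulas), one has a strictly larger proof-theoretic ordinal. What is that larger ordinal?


Proof-theoretic ordinal of EFA (elementary function arithmetic): omega^3
Proof-theoretic ordinal of I-Sigma_1 (induction for Sigma_1 formulas): omega^omega
Comparing: omega^3 < omega^omega.
The larger ordinal is omega^omega (from I-Sigma_1 (induction for Sigma_1 formulas)).

omega^omega


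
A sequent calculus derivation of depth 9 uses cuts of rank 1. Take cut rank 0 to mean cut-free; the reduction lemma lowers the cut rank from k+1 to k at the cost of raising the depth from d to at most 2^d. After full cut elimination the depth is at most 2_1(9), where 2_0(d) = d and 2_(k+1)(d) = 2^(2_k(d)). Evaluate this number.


Each rank reduction sends depth d to at most 2^d; cut rank r needs r reductions.
2_0(9) = 9
2_1(9) = 2^9 = 512
Cut-free depth bound = 512

512


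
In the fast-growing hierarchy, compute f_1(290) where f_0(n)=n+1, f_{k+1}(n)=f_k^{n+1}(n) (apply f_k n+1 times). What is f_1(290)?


f_1(290) = f_0^291(290)
f_0 adds 1 each time, applied 291 times.
f_1(290) = 290 + 291 = 581

581


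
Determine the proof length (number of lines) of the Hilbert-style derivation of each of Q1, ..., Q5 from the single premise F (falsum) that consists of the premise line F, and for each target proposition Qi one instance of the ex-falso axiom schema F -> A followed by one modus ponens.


Ex falso, line by line:
- 1 premise line (F)
- 5 targets, each needing 1 axiom instance (F -> Qi) + 1 MP = 2 lines: 2 * 5 = 10
Total = 1 + 10 = 11 lines.

11


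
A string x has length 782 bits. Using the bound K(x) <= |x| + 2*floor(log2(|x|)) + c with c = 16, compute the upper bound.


floor(log2(782)) = 9
2 * 9 = 18
K(x) <= 782 + 18 + 16 = 816

816


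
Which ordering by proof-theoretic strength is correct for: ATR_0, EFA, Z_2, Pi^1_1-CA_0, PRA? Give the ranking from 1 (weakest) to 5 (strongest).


Ordering by consistency strength:
1. EFA
2. PRA
3. ATR_0
4. Pi^1_1-CA_0
5. Z_2


ATR_0=3, EFA=1, Z_2=5, Pi^1_1-CA_0=4, PRA=2


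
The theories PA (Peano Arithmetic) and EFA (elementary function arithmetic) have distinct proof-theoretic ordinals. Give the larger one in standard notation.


Proof-theoretic ordinal of PA (Peano Arithmetic): epsilon_0
Proof-theoretic ordinal of EFA (elementary function arithmetic): omega^3
Comparing: omega^3 < epsilon_0.
The larger ordinal is epsilon_0 (from PA (Peano Arithmetic)).

epsilon_0


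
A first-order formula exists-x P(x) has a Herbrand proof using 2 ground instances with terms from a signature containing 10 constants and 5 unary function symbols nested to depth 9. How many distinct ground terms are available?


Herbrand terms by depth:
Depth 0: 10 constants
Depth 1: 50 new terms (running total: 60)
Depth 2: 250 new terms (running total: 310)
Depth 3: 1250 new terms (running total: 1560)
Depth 4: 6250 new terms (running total: 7810)
Depth 5: 31250 new terms (running total: 39060)
Depth 6: 156250 new terms (running total: 195310)
Depth 7: 781250 new terms (running total: 976560)
Depth 8: 3906250 new terms (running total: 4882810)
Depth 9: 19531250 new terms (running total: 24414060)
Total distinct ground terms = 24414060

24414060


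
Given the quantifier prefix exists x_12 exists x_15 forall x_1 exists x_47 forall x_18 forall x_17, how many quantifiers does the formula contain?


Quantifier prefix has 6 quantifier symbols.
Quantifier depth = 6

6


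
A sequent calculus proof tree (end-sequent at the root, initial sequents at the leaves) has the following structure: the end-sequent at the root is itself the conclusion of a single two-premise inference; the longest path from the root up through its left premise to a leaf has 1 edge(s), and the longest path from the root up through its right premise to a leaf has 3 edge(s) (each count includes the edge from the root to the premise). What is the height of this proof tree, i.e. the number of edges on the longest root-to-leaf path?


Longest path through the left premise: 1 edges (measured from the branching sequent)
Longest path through the right premise: 3 edges
Height of the subtree rooted at the branching sequent: max(1, 3) = 3
The branching sequent is the root itself.
Total height = 3

3


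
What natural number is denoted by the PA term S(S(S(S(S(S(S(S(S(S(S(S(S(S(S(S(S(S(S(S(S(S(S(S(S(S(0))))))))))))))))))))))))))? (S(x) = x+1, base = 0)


Counting successors applied to 0:
26 applications of S to 0 = 26

26


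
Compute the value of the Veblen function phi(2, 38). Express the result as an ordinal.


phi(2, 38):
phi(2, beta) = zeta_beta (the beta-th zeta number, fixed point of epsilon).
phi(2, 38) = zeta_38

zeta_38


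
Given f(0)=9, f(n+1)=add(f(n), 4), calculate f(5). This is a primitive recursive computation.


f(0) = 9
f(1) = add(f(0), 4) = add(9, 4) = 13
f(2) = add(f(1), 4) = add(13, 4) = 17
f(3) = add(f(2), 4) = add(17, 4) = 21
f(4) = add(f(3), 4) = add(21, 4) = 25
f(5) = add(f(4), 4) = add(25, 4) = 29


29


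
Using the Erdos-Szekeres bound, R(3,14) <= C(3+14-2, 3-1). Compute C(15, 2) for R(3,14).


R(3,14) <= C(3+14-2, 3-1) = C(15, 2)
C(15, 2) = 15! / (2! * 13!)
= 105

105


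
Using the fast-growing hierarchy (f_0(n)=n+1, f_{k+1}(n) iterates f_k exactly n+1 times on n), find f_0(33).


f_0(33) = 33 + 1 = 34

34


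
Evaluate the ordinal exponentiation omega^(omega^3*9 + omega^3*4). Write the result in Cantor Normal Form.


omega^(omega^3*9 + omega^3*4):
Both terms of the exponent have the same exponent 3, so they merge: omega^3*9 + omega^3*4 = omega^3*(9+4) = omega^3*13.
omega raised to a CNF ordinal is a single CNF term: Result = omega^(omega^3*13)

omega^(omega^3*13)


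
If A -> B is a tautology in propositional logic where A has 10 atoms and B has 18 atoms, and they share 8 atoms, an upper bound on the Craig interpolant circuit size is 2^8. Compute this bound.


Shared atoms = 8
Craig interpolant size bound = 2^8
= 256

256


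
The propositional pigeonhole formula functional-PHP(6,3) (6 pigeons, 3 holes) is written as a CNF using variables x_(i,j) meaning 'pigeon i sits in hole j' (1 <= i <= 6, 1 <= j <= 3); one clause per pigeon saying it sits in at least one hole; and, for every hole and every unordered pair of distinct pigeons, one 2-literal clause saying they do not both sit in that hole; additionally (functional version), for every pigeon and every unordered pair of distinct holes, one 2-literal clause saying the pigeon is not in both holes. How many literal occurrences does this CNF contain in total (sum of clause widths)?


functional-PHP(6,3): 6 pigeons, 3 holes, 6*3 = 18 variables.
- pigeon clauses: one per pigeon -> 6 clauses of width 3 -> 18 literals
- hole clauses: 3 holes * C(6,2) = 3 * 15 -> 45 clauses of width 2 -> 90 literals
- functional clauses: 6 pigeons * C(3,2) = 6 * 3 -> 18 clauses of width 2 -> 36 literals
Total literal occurrences = 18 + 90 + 36 = 144

144


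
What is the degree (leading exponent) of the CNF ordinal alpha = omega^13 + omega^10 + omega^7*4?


CNF: omega^13 + omega^10 + omega^7*4
The leading term is omega^13, which has exponent 13.

13


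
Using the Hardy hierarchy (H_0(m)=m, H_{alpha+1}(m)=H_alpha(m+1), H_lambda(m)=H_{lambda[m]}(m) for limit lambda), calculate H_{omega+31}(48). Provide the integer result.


H_{omega+31}(48):
Unwind the 31 successor steps: H_{omega+31}(48) = H_omega(48+31) = H_omega(79).
H_omega(m) = H_m(m) = m + m = 2m.
Result = 2 * 79 = 158

158


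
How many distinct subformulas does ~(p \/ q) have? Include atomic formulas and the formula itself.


Formula: ~(p \/ q)
Subformulas found:
  1. p
  2. q
  3. (p \/ q)
  4. ~(p \/ q)
Total distinct subformulas = 4

4


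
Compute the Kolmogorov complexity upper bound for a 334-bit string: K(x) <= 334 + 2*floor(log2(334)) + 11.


floor(log2(334)) = 8
2 * 8 = 16
K(x) <= 334 + 16 + 11 = 361

361


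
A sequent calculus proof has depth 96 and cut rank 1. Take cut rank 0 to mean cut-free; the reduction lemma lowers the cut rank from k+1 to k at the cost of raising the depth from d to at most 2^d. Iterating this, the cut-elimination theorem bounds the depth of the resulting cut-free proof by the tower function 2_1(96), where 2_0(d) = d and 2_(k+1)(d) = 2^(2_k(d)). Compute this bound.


Each rank reduction sends depth d to at most 2^d; cut rank r needs r reductions.
2_0(96) = 96
2_1(96) = 2^96 = 79228162514264337593543950336
Cut-free depth bound = 79228162514264337593543950336

79228162514264337593543950336


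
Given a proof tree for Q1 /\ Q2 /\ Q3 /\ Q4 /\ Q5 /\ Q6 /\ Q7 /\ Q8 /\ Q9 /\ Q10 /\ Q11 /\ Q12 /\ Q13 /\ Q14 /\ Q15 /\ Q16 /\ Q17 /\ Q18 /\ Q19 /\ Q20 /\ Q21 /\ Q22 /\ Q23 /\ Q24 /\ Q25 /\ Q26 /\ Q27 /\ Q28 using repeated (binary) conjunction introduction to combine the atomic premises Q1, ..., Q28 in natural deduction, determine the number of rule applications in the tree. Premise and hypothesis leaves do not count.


The target conjunction has 28 conjuncts, i.e. 27 binary /\ connectives.
Each conjunction-intro joins two pieces, so 28 atoms require 28-1 = 27 applications.
Total inference nodes = 27

27


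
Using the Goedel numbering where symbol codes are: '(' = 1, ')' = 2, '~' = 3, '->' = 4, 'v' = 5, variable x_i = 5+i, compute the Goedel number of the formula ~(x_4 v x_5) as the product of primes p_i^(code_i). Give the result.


Formula: ~(x_4 v x_5)
Symbol codes: [3, 1, 9, 5, 10, 2]
Primes: [2, 3, 5, 7, 11, 13]
p_1^3 = 2^3 = 8
p_2^1 = 3^1 = 3
p_3^9 = 5^9 = 1953125
p_4^5 = 7^5 = 16807
p_5^10 = 11^10 = 25937424601
p_6^2 = 13^2 = 169
Product = 3453385307834164828125000

3453385307834164828125000


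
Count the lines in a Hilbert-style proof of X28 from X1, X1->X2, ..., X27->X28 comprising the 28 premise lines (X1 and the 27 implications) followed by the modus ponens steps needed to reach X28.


We have 28 premise lines: X1 and 27 implications.
Each implication is detached once by MP, giving 27 MP lines.
28 premise lines + 27 MP lines = 55 total lines.

55


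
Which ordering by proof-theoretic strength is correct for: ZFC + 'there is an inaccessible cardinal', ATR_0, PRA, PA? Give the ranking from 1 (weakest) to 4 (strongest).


Ordering by consistency strength:
1. PRA
2. PA
3. ATR_0
4. ZFC + 'there is an inaccessible cardinal'


ZFC + 'there is an inaccessible cardinal'=4, ATR_0=3, PRA=1, PA=2


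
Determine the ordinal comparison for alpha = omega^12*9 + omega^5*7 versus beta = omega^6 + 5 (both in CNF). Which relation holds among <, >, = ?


Compare term by term from highest exponent:
alpha = omega^12*9 + omega^5*7
beta = omega^6 + 5
Term 1: alpha has omega^12*9, beta has omega^6*1
Term 2: alpha has omega^5*7, beta has omega^0*5
Result: alpha > beta

alpha > beta


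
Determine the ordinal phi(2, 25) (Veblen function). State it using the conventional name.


phi(2, 25):
phi(2, beta) = zeta_beta (the beta-th zeta number, fixed point of epsilon).
phi(2, 25) = zeta_25

zeta_25


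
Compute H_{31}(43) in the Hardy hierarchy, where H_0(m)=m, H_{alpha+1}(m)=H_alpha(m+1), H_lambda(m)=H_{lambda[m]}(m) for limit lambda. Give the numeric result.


H_31(43):
For finite ordinals k, H_k(n) = n + k (each successor step adds 1).
H_31(43) = 43 + 31 = 74

74


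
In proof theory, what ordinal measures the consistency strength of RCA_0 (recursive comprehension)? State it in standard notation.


The proof-theoretic ordinal of RCA_0 (recursive comprehension) is a standard result in ordinal analysis.
This ordinal is the supremum of order types of primitive recursive well-orderings
that the theory can prove to be well-ordered.
For RCA_0 (recursive comprehension), the proof-theoretic ordinal is omega^omega.

omega^omega


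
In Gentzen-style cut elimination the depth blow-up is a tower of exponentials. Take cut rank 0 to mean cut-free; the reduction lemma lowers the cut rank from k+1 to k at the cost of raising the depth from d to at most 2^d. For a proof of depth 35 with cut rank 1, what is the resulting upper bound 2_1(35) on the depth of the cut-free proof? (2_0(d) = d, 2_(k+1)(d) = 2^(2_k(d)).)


Each rank reduction sends depth d to at most 2^d; cut rank r needs r reductions.
2_0(35) = 35
2_1(35) = 2^35 = 34359738368
Cut-free depth bound = 34359738368

34359738368


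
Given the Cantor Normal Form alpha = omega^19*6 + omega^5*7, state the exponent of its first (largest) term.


CNF: omega^19*6 + omega^5*7
The leading term is omega^19*6, which has exponent 19.

19


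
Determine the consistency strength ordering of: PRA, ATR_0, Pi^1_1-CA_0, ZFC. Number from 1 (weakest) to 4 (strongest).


Ordering by consistency strength:
1. PRA
2. ATR_0
3. Pi^1_1-CA_0
4. ZFC


PRA=1, ATR_0=2, Pi^1_1-CA_0=3, ZFC=4


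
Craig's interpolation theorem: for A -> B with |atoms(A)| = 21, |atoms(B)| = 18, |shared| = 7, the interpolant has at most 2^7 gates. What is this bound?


Shared atoms = 7
Craig interpolant size bound = 2^7
= 128

128


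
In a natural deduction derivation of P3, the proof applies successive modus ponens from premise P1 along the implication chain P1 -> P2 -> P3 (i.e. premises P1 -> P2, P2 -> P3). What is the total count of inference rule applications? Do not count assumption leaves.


We have a chain: P1 -> P2 -> P3.
Each modus ponens application produces the next variable.
The chain has 3 propositions, so 3-1 = 2 modus ponens steps.
Total inference nodes = 2

2


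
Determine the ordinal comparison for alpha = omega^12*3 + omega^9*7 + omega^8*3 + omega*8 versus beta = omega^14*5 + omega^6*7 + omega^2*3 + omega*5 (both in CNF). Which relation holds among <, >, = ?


Compare term by term from highest exponent:
alpha = omega^12*3 + omega^9*7 + omega^8*3 + omega*8
beta = omega^14*5 + omega^6*7 + omega^2*3 + omega*5
Term 1: alpha has omega^12*3, beta has omega^14*5
Term 2: alpha has omega^9*7, beta has omega^6*7
Term 3: alpha has omega^8*3, beta has omega^2*3
Term 4: alpha has omega^1*8, beta has omega^1*5
Result: alpha < beta

alpha < beta


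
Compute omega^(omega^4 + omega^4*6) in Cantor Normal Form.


omega^(omega^4 + omega^4*6):
Both terms of the exponent have the same exponent 4, so they merge: omega^4 + omega^4*6 = omega^4*(1+6) = omega^4*7.
omega raised to a CNF ordinal is a single CNF term: Result = omega^(omega^4*7)

omega^(omega^4*7)


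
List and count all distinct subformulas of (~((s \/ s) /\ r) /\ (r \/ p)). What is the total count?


Formula: (~((s \/ s) /\ r) /\ (r \/ p))
Subformulas found:
  1. s
  2. r
  3. p
  4. (s \/ s)
  5. (r \/ p)
  6. ((s \/ s) /\ r)
  7. ~((s \/ s) /\ r)
  8. (~((s \/ s) /\ r) /\ (r \/ p))
Total distinct subformulas = 8

8


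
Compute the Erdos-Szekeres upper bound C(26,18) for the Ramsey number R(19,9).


R(19,9) <= C(19+9-2, 19-1) = C(26, 18)
C(26, 18) = 26! / (18! * 8!)
= 1562275

1562275


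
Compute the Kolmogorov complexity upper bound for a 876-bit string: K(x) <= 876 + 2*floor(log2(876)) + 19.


floor(log2(876)) = 9
2 * 9 = 18
K(x) <= 876 + 18 + 19 = 913

913


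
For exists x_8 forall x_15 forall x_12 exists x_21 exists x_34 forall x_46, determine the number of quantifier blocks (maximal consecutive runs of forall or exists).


Alternations = 3.
Blocks = alternations + 1 = 4

4


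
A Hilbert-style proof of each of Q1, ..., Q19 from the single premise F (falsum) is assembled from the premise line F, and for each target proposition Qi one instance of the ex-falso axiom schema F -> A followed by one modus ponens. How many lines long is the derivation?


Ex falso, line by line:
- 1 premise line (F)
- 19 targets, each needing 1 axiom instance (F -> Qi) + 1 MP = 2 lines: 2 * 19 = 38
Total = 1 + 38 = 39 lines.

39


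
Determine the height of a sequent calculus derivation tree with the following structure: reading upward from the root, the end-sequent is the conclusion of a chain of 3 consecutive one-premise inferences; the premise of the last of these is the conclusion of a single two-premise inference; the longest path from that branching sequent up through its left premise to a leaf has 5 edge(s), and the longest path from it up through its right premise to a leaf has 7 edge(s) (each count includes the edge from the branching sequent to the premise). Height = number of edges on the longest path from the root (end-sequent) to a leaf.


Longest path through the left premise: 5 edges (measured from the branching sequent)
Longest path through the right premise: 7 edges
Height of the subtree rooted at the branching sequent: max(5, 7) = 7
The branching sequent sits 3 edges above the root (the chain of one-premise inferences), so height = 7 + 3 = 10

10


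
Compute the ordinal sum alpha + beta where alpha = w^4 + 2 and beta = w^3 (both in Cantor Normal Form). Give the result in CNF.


Ordinal addition (w^4 + 2) + w^3:
alpha's leading term has exponent 4 > beta's exponent 3, so it survives.
alpha's tail term has exponent 0 < beta's exponent 3, so it is absorbed by beta.
In ordinal addition, any term followed by a strictly larger-exponent term is absorbed.
Result = w^4 + w^3

w^4 + w^3


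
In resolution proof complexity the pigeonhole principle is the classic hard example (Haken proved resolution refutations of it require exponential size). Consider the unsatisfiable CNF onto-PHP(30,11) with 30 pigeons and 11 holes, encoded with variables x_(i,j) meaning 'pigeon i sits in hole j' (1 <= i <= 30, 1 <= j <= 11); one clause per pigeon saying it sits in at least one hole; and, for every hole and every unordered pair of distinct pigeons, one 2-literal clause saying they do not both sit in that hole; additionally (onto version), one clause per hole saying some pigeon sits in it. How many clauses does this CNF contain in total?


onto-PHP(30,11): 30 pigeons, 11 holes, 30*11 = 330 variables.
- pigeon clauses: one per pigeon -> 30 clauses
- hole clauses: 11 holes * C(30,2) = 11 * 435 -> 4785 clauses
- onto clauses: one per hole -> 11 clauses
Total clauses = 30 + 4785 + 11 = 4826

4826


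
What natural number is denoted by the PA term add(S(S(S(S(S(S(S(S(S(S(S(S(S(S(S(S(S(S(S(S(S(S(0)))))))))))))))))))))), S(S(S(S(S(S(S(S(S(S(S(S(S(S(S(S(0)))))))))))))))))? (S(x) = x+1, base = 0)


add(S^22(0), S^16(0)):
S^22(0) = 22
S^16(0) = 16
22 + 16 = 38

38


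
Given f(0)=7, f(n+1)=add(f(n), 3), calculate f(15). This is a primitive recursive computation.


f(0) = 7
f(1) = add(f(0), 3) = add(7, 3) = 10
f(2) = add(f(1), 3) = add(10, 3) = 13
f(3) = add(f(2), 3) = add(13, 3) = 16
f(4) = add(f(3), 3) = add(16, 3) = 19
f(5) = add(f(4), 3) = add(19, 3) = 22
f(6) = add(f(5), 3) = add(22, 3) = 25
f(7) = add(f(6), 3) = add(25, 3) = 28
f(8) = add(f(7), 3) = add(28, 3) = 31
f(9) = add(f(8), 3) = add(31, 3) = 34
f(10) = add(f(9), 3) = add(34, 3) = 37
f(11) = add(f(10), 3) = add(37, 3) = 40
f(12) = add(f(11), 3) = add(40, 3) = 43
f(13) = add(f(12), 3) = add(43, 3) = 46
f(14) = add(f(13), 3) = add(46, 3) = 49
f(15) = add(f(14), 3) = add(49, 3) = 52


52


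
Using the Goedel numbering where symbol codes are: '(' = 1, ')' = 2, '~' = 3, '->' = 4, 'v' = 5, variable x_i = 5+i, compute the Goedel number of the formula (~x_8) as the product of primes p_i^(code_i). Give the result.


Formula: (~x_8)
Symbol codes: [1, 3, 13, 2]
Primes: [2, 3, 5, 7]
p_1^1 = 2^1 = 2
p_2^3 = 3^3 = 27
p_3^13 = 5^13 = 1220703125
p_4^2 = 7^2 = 49
Product = 3229980468750

3229980468750


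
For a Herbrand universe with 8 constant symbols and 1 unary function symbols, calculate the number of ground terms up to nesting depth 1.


Herbrand terms by depth:
Depth 0: 8 constants
Depth 1: 8 new terms (running total: 16)
Total distinct ground terms = 16

16


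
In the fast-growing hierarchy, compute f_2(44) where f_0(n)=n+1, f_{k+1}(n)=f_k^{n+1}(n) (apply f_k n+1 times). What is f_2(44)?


f_2(44) = f_1^45(44)
f_1(m) = 2m + 1.
Iterating: f_1^k(n) = 2^k*(n+1) - 1.
f_2(44) = 2^45*(44+1) - 1 = 35184372088832*45 - 1 = 1583296743997439

1583296743997439


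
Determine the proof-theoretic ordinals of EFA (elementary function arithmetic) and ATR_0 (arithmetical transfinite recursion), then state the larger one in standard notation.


Proof-theoretic ordinal of EFA (elementary function arithmetic): omega^3
Proof-theoretic ordinal of ATR_0 (arithmetical transfinite recursion): Gamma_0
Comparing: omega^3 < Gamma_0.
The larger ordinal is Gamma_0 (from ATR_0 (arithmetical transfinite recursion)).

Gamma_0


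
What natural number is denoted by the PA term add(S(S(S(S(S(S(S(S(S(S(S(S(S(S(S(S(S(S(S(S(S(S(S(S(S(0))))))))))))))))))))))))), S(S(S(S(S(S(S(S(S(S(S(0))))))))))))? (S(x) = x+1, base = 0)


add(S^25(0), S^11(0)):
S^25(0) = 25
S^11(0) = 11
25 + 11 = 36

36


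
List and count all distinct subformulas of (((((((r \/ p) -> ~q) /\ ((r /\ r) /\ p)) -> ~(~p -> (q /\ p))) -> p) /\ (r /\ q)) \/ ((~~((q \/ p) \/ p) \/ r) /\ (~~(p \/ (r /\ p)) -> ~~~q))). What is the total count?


Formula: (((((((r \/ p) -> ~q) /\ ((r /\ r) /\ p)) -> ~(~p -> (q /\ p))) -> p) /\ (r /\ q)) \/ ((~~((q \/ p) \/ p) \/ r) /\ (~~(p \/ (r /\ p)) -> ~~~q)))
Subformulas found:
  1. r
  2. q
  3. p
  4. ~p
  5. ~q
  6. ~~q
  7. ~~~q
  8. (q /\ p)
  9. (r /\ r)
  10. (q \/ p)
  11. (r /\ p)
  12. (r /\ q)
  13. (r \/ p)
  14. ((q \/ p) \/ p)
  15. ((r /\ r) /\ p)
  16. (p \/ (r /\ p))
  17. ((r \/ p) -> ~q)
  18. (~p -> (q /\ p))
  19. ~((q \/ p) \/ p)
  20. ~(p \/ (r /\ p))
  21. ~~((q \/ p) \/ p)
  22. ~(~p -> (q /\ p))
  23. ~~(p \/ (r /\ p))
  24. (~~((q \/ p) \/ p) \/ r)
  25. (~~(p \/ (r /\ p)) -> ~~~q)
  26. (((r \/ p) -> ~q) /\ ((r /\ r) /\ p))
  27. ((~~((q \/ p) \/ p) \/ r) /\ (~~(p \/ (r /\ p)) -> ~~~q))
  28. ((((r \/ p) -> ~q) /\ ((r /\ r) /\ p)) -> ~(~p -> (q /\ p)))
  29. (((((r \/ p) -> ~q) /\ ((r /\ r) /\ p)) -> ~(~p -> (q /\ p))) -> p)
  30. ((((((r \/ p) -> ~q) /\ ((r /\ r) /\ p)) -> ~(~p -> (q /\ p))) -> p) /\ (r /\ q))
  31. (((((((r \/ p) -> ~q) /\ ((r /\ r) /\ p)) -> ~(~p -> (q /\ p))) -> p) /\ (r /\ q)) \/ ((~~((q \/ p) \/ p) \/ r) /\ (~~(p \/ (r /\ p)) -> ~~~q)))
Total distinct subformulas = 31

31


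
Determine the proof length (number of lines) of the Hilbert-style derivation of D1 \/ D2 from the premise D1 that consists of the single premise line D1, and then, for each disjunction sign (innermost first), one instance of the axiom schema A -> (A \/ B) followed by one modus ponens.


Building the left-nested 2-ary disjunction from D1:
- 1 premise line (D1)
- 2 disjuncts means 1 disjunction sign; each needs 1 axiom instance + 1 MP = 2 lines: 2 * 1 = 2
Total = 1 + 2 = 3 lines.

3


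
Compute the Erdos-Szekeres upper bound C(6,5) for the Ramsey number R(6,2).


R(6,2) <= C(6+2-2, 6-1) = C(6, 5)
C(6, 5) = 6! / (5! * 1!)
= 6

6


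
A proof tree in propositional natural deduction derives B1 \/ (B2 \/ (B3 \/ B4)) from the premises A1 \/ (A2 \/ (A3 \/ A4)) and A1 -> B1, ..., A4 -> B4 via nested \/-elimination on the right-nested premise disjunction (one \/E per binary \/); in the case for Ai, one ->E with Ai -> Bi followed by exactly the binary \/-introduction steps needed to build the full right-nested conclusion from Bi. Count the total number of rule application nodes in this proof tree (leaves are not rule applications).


Constructive dilemma with 4 branches, all disjunctions right-nested:
- \/E: the premise has 3 binary \/, each eliminated once: 3 nodes.
- ->E: one per case (Ai with Ai -> Bi gives Bi): 4 nodes.
- \/I: in case i < n, Bi needs 1 step to form Bi \/ (B(i+1) \/ ...) and then i-1 steps to prepend B(i-1), ..., B1, i.e. i steps; in case i = n, B4 needs 3 prepend steps.
  \/I total = (1 + 2 + ... + 3) + 3 = 6 + 3 = 9 nodes.
Total = 3 + 4 + 9 = 16

16


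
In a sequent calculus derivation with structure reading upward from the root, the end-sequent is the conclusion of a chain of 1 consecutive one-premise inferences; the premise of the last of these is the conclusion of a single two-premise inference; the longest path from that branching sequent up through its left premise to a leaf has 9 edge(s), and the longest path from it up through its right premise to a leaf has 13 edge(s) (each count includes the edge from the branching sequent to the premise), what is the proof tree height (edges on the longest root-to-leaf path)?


Longest path through the left premise: 9 edges (measured from the branching sequent)
Longest path through the right premise: 13 edges
Height of the subtree rooted at the branching sequent: max(9, 13) = 13
The branching sequent sits 1 edges above the root (the chain of one-premise inferences), so height = 13 + 1 = 14

14


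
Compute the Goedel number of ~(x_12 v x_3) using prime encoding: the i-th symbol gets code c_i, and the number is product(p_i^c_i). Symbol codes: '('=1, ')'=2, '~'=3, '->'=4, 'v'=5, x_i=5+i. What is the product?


Formula: ~(x_12 v x_3)
Symbol codes: [3, 1, 17, 5, 8, 2]
Primes: [2, 3, 5, 7, 11, 13]
p_1^3 = 2^3 = 8
p_2^1 = 3^1 = 3
p_3^17 = 5^17 = 762939453125
p_4^5 = 7^5 = 16807
p_5^8 = 11^8 = 214358881
p_6^2 = 13^2 = 169
Product = 11148583767543145751953125000

11148583767543145751953125000


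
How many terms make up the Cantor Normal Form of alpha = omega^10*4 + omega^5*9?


CNF: omega^10*4 + omega^5*9
Count the summands separated by '+':
  term 1: omega^10*4
  term 2: omega^5*9
Total terms = 2

2


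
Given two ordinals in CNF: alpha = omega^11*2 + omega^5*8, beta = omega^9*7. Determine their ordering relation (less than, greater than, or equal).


Compare term by term from highest exponent:
alpha = omega^11*2 + omega^5*8
beta = omega^9*7
Term 1: alpha has omega^11*2, beta has omega^9*7
Term 2: alpha has omega^5*8, beta has omega^0*0
Result: alpha > beta

alpha > beta


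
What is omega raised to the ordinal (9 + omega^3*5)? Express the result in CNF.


omega^(9 + omega^3*5):
In ordinal addition a term is absorbed by a following term of strictly larger exponent: 0 < 3, so 9 + omega^3*5 = omega^3*5.
omega raised to a CNF ordinal is a single CNF term: Result = omega^(omega^3*5)

omega^(omega^3*5)


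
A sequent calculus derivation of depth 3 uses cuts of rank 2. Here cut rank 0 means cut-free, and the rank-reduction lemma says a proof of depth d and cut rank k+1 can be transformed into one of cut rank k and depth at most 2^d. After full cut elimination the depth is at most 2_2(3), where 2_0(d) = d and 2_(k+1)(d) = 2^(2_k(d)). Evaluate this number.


Each rank reduction sends depth d to at most 2^d; cut rank r needs r reductions.
2_0(3) = 3
2_1(3) = 2^3 = 8
2_2(3) = 2^8 = 256
Cut-free depth bound = 256

256


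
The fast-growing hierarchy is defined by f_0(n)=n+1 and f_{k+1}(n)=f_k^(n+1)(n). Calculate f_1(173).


f_1(173) = f_0^174(173)
f_0 adds 1 each time, applied 174 times.
f_1(173) = 173 + 174 = 347

347


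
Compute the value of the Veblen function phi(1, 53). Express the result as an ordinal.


phi(1, 53):
phi(1, beta) = epsilon_beta (the beta-th epsilon number).
phi(1, 53) = epsilon_53

epsilon_53


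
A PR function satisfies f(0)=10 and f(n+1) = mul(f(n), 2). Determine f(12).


f(0) = 10
f(1) = mul(f(0), 2) = mul(10, 2) = 20
f(2) = mul(f(1), 2) = mul(20, 2) = 40
f(3) = mul(f(2), 2) = mul(40, 2) = 80
f(4) = mul(f(3), 2) = mul(80, 2) = 160
f(5) = mul(f(4), 2) = mul(160, 2) = 320
f(6) = mul(f(5), 2) = mul(320, 2) = 640
f(7) = mul(f(6), 2) = mul(640, 2) = 1280
f(8) = mul(f(7), 2) = mul(1280, 2) = 2560
f(9) = mul(f(8), 2) = mul(2560, 2) = 5120
f(10) = mul(f(9), 2) = mul(5120, 2) = 10240
f(11) = mul(f(10), 2) = mul(10240, 2) = 20480
f(12) = mul(f(11), 2) = mul(20480, 2) = 40960


40960
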